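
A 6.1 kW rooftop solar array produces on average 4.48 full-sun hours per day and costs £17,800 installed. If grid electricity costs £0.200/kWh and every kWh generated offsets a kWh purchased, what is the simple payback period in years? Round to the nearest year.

9 years

Daily generation = 6.1 kW × 4.48 h = 27.33 kWh
Annual generation = 27.33 × 365 = 9974.7 kWh
Annual savings = 9974.7 × £0.200 = £1,994.94
Payback = £17,800 / £1,994.94 = 8.92 years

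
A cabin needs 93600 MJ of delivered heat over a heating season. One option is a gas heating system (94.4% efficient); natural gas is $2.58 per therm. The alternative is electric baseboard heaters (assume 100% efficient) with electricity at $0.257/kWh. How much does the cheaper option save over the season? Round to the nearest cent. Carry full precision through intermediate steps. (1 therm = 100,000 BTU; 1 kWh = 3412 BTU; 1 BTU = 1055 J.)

Heat load = 93600 MJ = 93,600,000,000 J / 1055 = 88,720,379 BTU
Gas: input = 88,720,379 / 0.944 = 93,983,452 BTU = 939.8 therm → 939.8 × $2.58 = $2,424.77
Electric: 88,720,379 BTU / 3412 = 26,000 kWh → × $0.257 = $6,682.63
Difference = |$2,424.77 − $6,682.63| = $4,257.86

$4257.86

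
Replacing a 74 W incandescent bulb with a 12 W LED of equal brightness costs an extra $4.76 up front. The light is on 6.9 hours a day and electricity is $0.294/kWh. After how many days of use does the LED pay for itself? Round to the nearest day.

Power saved = 74 − 12 = 62 W
Daily energy saved = 62 W × 6.9 h = 427.8 Wh = 0.4278 kWh
Daily savings = 0.4278 × $0.294 = $0.1258
Payback = $4.76 / $0.1258 per day = 37.85 days

38 days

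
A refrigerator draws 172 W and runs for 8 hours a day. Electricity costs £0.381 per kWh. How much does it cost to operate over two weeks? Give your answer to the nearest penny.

£7.34

Energy = 172 W × 8 h/day × 14 days = 19,264 Wh = 19.26 kWh
Cost = 19.26 kWh × £0.381/kWh = £7.34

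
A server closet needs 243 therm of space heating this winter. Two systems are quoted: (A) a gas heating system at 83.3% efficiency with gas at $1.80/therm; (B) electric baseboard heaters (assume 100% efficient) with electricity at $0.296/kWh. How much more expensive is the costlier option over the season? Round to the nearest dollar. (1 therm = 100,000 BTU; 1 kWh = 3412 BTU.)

Heat load = 243 therm × 100,000 = 24,300,000 BTU
Gas: input = 24,300,000 / 0.833 = 29,171,669 BTU = 291.7 therm → 291.7 × $1.80 = $525.09
Electric: 24,300,000 BTU / 3412 = 7,122 kWh → × $0.296 = $2,108.09
Difference = |$525.09 − $2,108.09| = $1,583.00

$1583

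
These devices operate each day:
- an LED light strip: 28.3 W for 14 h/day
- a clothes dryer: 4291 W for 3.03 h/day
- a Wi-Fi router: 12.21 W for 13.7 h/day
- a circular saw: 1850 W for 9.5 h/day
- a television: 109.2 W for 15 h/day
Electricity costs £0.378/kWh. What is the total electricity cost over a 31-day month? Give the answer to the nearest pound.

£384

LED light strip: 28.3 W × 14 h × 31 d = 12,282 Wh = 12.28 kWh
clothes dryer: 4291 W × 3.03 h × 31 d = 403,054 Wh = 403.1 kWh
Wi-Fi router: 12.21 W × 13.7 h × 31 d = 5,186 Wh = 5.186 kWh
circular saw: 1850 W × 9.5 h × 31 d = 544,825 Wh = 544.8 kWh
television: 109.2 W × 15 h × 31 d = 50,778 Wh = 50.78 kWh
Total energy = 12.28 + 403.1 + 5.186 + 544.8 + 50.78 = 1,016 kWh
Cost = 1,016 kWh × £0.378 = £384.10 ≈ £384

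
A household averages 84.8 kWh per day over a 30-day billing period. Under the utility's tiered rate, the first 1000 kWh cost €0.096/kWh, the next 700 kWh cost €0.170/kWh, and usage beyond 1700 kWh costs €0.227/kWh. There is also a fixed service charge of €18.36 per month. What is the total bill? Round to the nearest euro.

€425

Usage = 84.8 kWh/day × 30 days = 2544 kWh
First 1000 kWh × €0.096 = €96.00
Next 700 kWh × €0.170 = €119.00
Remaining 844 kWh × €0.227 = €191.59
Energy charge = €406.59; + service €18.36 = €424.95 ≈ €425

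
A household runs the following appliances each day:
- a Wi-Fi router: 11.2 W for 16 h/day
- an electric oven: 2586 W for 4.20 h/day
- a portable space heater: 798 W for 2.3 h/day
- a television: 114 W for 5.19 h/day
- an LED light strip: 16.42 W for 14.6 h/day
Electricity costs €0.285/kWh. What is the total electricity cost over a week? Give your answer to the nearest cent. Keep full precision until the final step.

Wi-Fi router: 11.2 W × 16 h × 7 d = 1,254 Wh = 1.254 kWh
electric oven: 2586 W × 4.20 h × 7 d = 76,028 Wh = 76.03 kWh
portable space heater: 798 W × 2.3 h × 7 d = 12,848 Wh = 12.85 kWh
television: 114 W × 5.19 h × 7 d = 4,142 Wh = 4.142 kWh
LED light strip: 16.42 W × 14.6 h × 7 d = 1,678 Wh = 1.678 kWh
Total energy = 1.254 + 76.03 + 12.85 + 4.142 + 1.678 = 95.95 kWh
Cost = 95.95 kWh × €0.285 = €27.35

€27.35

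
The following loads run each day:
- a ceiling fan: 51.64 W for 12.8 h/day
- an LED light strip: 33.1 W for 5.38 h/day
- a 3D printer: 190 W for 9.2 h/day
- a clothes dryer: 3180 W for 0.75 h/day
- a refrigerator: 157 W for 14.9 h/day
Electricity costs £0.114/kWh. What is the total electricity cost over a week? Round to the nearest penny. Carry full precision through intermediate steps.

ceiling fan: 51.64 W × 12.8 h × 7 d = 4,627 Wh = 4.627 kWh
LED light strip: 33.1 W × 5.38 h × 7 d = 1,247 Wh = 1.247 kWh
3D printer: 190 W × 9.2 h × 7 d = 12,236 Wh = 12.24 kWh
clothes dryer: 3180 W × 0.75 h × 7 d = 16,695 Wh = 16.7 kWh
refrigerator: 157 W × 14.9 h × 7 d = 16,375 Wh = 16.38 kWh
Total energy = 4.627 + 1.247 + 12.24 + 16.7 + 16.38 = 51.18 kWh
Cost = 51.18 kWh × £0.114 = £5.83

£5.83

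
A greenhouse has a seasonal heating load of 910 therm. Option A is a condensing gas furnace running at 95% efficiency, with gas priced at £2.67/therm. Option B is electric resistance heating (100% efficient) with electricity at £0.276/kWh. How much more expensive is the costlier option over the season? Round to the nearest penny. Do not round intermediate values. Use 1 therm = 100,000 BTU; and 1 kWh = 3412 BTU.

£4803.50

Heat load = 910 therm × 100,000 = 91,000,000 BTU
Gas: input = 91,000,000 / 0.95 = 95,789,474 BTU = 957.9 therm → 957.9 × £2.67 = £2,557.58
Electric: 91,000,000 BTU / 3412 = 26,670 kWh → × £0.276 = £7,361.08
Difference = |£2,557.58 − £7,361.08| = £4,803.50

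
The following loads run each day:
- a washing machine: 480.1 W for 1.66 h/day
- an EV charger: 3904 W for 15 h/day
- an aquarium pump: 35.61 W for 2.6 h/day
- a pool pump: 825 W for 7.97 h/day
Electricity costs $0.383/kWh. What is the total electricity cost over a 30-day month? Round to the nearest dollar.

washing machine: 480.1 W × 1.66 h × 30 d = 23,909 Wh = 23.91 kWh
EV charger: 3904 W × 15 h × 30 d = 1,756,800 Wh = 1,757 kWh
aquarium pump: 35.61 W × 2.6 h × 30 d = 2,778 Wh = 2.778 kWh
pool pump: 825 W × 7.97 h × 30 d = 197,258 Wh = 197.3 kWh
Total energy = 23.91 + 1,757 + 2.778 + 197.3 = 1,981 kWh
Cost = 1,981 kWh × $0.383 = $758.62 ≈ $759

$759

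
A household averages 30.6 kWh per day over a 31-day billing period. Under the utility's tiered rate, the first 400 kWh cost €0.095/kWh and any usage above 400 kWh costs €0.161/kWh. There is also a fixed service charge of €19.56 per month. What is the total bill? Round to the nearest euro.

Usage = 30.6 kWh/day × 31 days = 948.6 kWh
First 400 kWh × €0.095 = €38.00
Remaining 548.6 kWh × €0.161 = €88.32
Energy charge = €126.32; + service €19.56 = €145.88 ≈ €146

€146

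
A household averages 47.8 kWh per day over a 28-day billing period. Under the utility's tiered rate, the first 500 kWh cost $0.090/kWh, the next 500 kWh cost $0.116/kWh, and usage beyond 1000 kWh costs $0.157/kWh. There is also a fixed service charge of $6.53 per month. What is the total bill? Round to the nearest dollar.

Usage = 47.8 kWh/day × 28 days = 1338.4 kWh
First 500 kWh × $0.090 = $45.00
Next 500 kWh × $0.116 = $58.00
Remaining 338.4 kWh × $0.157 = $53.13
Energy charge = $156.13; + service $6.53 = $162.66 ≈ $163

$163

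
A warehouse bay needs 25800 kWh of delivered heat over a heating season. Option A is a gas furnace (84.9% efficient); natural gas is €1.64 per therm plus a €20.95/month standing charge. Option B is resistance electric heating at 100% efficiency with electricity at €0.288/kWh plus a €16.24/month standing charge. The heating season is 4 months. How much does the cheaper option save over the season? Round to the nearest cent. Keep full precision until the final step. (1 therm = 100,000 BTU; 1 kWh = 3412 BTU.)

€5711.11

Heat load = 25800 kWh × 3412 = 88,029,600 BTU
Gas: input = 88,029,600 / 0.849 = 103,686,219 BTU = 1,037 therm → 1,037 × €1.64 = €1,700.45; + 4 × €20.95 standing = €1,784.25
Electric: 88,029,600 BTU / 3412 = 25,800 kWh → × €0.288 = €7,430.40; + 4 × €16.24 standing = €7,495.36
Difference = |€1,784.25 − €7,495.36| = €5,711.11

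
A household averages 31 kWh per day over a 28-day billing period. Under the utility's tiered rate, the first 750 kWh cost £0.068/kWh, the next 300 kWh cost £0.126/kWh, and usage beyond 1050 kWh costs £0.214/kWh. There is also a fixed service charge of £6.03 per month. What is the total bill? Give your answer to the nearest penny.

Usage = 31 kWh/day × 28 days = 868 kWh
First 750 kWh × £0.068 = £51.00
Next 118 kWh × £0.126 = £14.87
Remaining tier: 0 kWh (not reached)
Energy charge = £65.87; + service £6.03 = £71.90

£71.90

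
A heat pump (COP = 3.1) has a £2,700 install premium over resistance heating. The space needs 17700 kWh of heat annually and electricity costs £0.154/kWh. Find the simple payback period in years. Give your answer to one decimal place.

1.5 years

Resistance: 17700 kWh × £0.154 = £2,725.80/yr
Heat pump: 17700 / 3.1 = 5710 kWh in → × £0.154 = £879.29/yr
Annual savings = £1,846.51
Payback = £2,700 / £1,846.51 = 1.46 years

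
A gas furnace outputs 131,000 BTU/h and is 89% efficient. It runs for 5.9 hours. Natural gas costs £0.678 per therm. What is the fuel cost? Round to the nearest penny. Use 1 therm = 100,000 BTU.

Heat delivered = 131,000 BTU/h × 5.9 h = 772,900 BTU
Gas input = 772,900 / 0.89 = 868,427 BTU
= 868,427 / 100,000 = 8.684 therm
Cost = 8.684 × £0.678/therm = £5.89

£5.89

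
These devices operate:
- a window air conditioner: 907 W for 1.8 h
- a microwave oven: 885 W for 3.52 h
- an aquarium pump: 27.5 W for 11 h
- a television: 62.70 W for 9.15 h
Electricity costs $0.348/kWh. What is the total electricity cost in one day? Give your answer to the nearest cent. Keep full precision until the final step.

$1.96

window air conditioner: 907 W × 1.8 h = 1,633 Wh = 1.633 kWh
microwave oven: 885 W × 3.52 h = 3,115 Wh = 3.115 kWh
aquarium pump: 27.5 W × 11 h = 302 Wh = 0.3025 kWh
television: 62.70 W × 9.15 h = 574 Wh = 0.5737 kWh
Total energy = 1.633 + 3.115 + 0.3025 + 0.5737 = 5.624 kWh
Cost = 5.624 kWh × $0.348 = $1.96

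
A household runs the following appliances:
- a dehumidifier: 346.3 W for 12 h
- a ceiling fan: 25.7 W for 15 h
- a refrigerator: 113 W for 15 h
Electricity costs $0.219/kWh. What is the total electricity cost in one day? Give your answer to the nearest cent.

dehumidifier: 346.3 W × 12 h = 4,156 Wh = 4.156 kWh
ceiling fan: 25.7 W × 15 h = 386 Wh = 0.3855 kWh
refrigerator: 113 W × 15 h = 1,695 Wh = 1.695 kWh
Total energy = 4.156 + 0.3855 + 1.695 = 6.236 kWh
Cost = 6.236 kWh × $0.219 = $1.37

$1.37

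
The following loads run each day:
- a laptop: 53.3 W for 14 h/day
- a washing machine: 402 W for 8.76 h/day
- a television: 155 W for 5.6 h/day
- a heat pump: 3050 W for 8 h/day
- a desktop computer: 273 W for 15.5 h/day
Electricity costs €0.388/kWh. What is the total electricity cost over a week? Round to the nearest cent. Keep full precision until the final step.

laptop: 53.3 W × 14 h × 7 d = 5,223 Wh = 5.223 kWh
washing machine: 402 W × 8.76 h × 7 d = 24,651 Wh = 24.65 kWh
television: 155 W × 5.6 h × 7 d = 6,076 Wh = 6.076 kWh
heat pump: 3050 W × 8 h × 7 d = 170,800 Wh = 170.8 kWh
desktop computer: 273 W × 15.5 h × 7 d = 29,620 Wh = 29.62 kWh
Total energy = 5.223 + 24.65 + 6.076 + 170.8 + 29.62 = 236.4 kWh
Cost = 236.4 kWh × €0.388 = €91.71

€91.71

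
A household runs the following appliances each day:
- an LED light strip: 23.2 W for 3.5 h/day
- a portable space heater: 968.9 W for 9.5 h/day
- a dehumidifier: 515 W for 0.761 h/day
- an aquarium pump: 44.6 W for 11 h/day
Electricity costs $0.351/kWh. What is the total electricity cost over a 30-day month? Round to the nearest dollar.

$107

LED light strip: 23.2 W × 3.5 h × 30 d = 2,436 Wh = 2.436 kWh
portable space heater: 968.9 W × 9.5 h × 30 d = 276,136 Wh = 276.1 kWh
dehumidifier: 515 W × 0.761 h × 30 d = 11,757 Wh = 11.76 kWh
aquarium pump: 44.6 W × 11 h × 30 d = 14,718 Wh = 14.72 kWh
Total energy = 2.436 + 276.1 + 11.76 + 14.72 = 305 kWh
Cost = 305 kWh × $0.351 = $107.07 ≈ $107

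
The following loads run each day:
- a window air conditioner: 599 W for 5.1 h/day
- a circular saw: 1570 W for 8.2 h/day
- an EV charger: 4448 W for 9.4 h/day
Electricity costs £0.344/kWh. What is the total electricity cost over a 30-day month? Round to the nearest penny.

£595.88

window air conditioner: 599 W × 5.1 h × 30 d = 91,647 Wh = 91.65 kWh
circular saw: 1570 W × 8.2 h × 30 d = 386,220 Wh = 386.2 kWh
EV charger: 4448 W × 9.4 h × 30 d = 1,254,336 Wh = 1,254 kWh
Total energy = 91.65 + 386.2 + 1,254 = 1,732 kWh
Cost = 1,732 kWh × £0.344 = £595.88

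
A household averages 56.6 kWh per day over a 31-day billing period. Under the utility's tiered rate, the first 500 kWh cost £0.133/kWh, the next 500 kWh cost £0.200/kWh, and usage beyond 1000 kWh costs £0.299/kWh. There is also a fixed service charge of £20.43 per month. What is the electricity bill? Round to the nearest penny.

Usage = 56.6 kWh/day × 31 days = 1754.6 kWh
First 500 kWh × £0.133 = £66.50
Next 500 kWh × £0.200 = £100.00
Remaining 754.6 kWh × £0.299 = £225.63
Energy charge = £392.13; + service £20.43 = £412.56

£412.56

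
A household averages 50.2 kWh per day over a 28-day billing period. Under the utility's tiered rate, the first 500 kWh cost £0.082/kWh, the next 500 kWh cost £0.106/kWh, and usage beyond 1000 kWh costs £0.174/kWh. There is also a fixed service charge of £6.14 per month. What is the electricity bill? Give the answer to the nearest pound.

£171

Usage = 50.2 kWh/day × 28 days = 1405.6 kWh
First 500 kWh × £0.082 = £41.00
Next 500 kWh × £0.106 = £53.00
Remaining 405.6 kWh × £0.174 = £70.57
Energy charge = £164.57; + service £6.14 = £170.71 ≈ £171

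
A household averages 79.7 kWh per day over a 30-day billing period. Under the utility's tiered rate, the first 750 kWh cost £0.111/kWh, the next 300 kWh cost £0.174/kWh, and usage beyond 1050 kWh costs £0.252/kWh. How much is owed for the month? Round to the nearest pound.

Usage = 79.7 kWh/day × 30 days = 2391 kWh
First 750 kWh × £0.111 = £83.25
Next 300 kWh × £0.174 = £52.20
Remaining 1341 kWh × £0.252 = £337.93
Total = £473.38 ≈ £473

£473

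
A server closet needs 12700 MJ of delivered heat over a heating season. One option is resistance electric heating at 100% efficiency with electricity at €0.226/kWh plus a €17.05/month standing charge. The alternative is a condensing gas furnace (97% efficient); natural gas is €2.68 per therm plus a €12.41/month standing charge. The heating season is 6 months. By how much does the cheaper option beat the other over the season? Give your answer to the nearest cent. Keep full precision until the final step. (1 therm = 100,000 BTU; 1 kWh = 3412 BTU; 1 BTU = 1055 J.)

€492.60

Heat load = 12700 MJ = 12,700,000,000 J / 1055 = 12,037,915 BTU
Gas: input = 12,037,915 / 0.970 = 12,410,221 BTU = 124.1 therm → 124.1 × €2.68 = €332.59; + 6 × €12.41 standing = €407.05
Electric: 12,037,915 BTU / 3412 = 3,528 kWh → × €0.226 = €797.35; + 6 × €17.05 standing = €899.65
Difference = |€407.05 − €899.65| = €492.60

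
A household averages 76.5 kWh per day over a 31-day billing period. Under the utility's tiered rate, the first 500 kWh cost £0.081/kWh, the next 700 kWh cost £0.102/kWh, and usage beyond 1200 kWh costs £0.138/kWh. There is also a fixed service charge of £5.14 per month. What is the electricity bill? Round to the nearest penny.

Usage = 76.5 kWh/day × 31 days = 2371.5 kWh
First 500 kWh × £0.081 = £40.50
Next 700 kWh × £0.102 = £71.40
Remaining 1171.5 kWh × £0.138 = £161.67
Energy charge = £273.57; + service £5.14 = £278.71

£278.71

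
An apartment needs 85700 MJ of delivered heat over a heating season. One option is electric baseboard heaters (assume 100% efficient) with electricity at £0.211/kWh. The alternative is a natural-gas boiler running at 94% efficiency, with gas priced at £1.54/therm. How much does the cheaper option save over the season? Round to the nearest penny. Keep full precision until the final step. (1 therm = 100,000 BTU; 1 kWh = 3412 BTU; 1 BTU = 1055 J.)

£3692.62

Heat load = 85700 MJ = 85,700,000,000 J / 1055 = 81,232,227 BTU
Gas: input = 81,232,227 / 0.94 = 86,417,263 BTU = 864.2 therm → 864.2 × £1.54 = £1,330.83
Electric: 81,232,227 BTU / 3412 = 23,810 kWh → × £0.211 = £5,023.45
Difference = |£1,330.83 − £5,023.45| = £3,692.62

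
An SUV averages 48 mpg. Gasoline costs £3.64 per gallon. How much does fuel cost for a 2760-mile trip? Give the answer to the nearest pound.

£209

Fuel = 2760 mi / 48 mpg = 57.5 gal
Cost = 57.5 gal × £3.64/gal = £209.30 ≈ £209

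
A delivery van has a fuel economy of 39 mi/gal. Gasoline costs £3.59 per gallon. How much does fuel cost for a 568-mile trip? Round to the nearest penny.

Fuel = 568 mi / 39 mpg = 14.56 gal
Cost = 14.56 gal × £3.59/gal = £52.29

£52.29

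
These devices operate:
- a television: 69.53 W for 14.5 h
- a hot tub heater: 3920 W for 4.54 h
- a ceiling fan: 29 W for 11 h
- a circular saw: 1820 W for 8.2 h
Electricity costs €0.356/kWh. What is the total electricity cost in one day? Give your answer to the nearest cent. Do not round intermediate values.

€12.12

television: 69.53 W × 14.5 h = 1,008 Wh = 1.008 kWh
hot tub heater: 3920 W × 4.54 h = 17,797 Wh = 17.8 kWh
ceiling fan: 29 W × 11 h = 319 Wh = 0.319 kWh
circular saw: 1820 W × 8.2 h = 14,924 Wh = 14.92 kWh
Total energy = 1.008 + 17.8 + 0.319 + 14.92 = 34.05 kWh
Cost = 34.05 kWh × €0.356 = €12.12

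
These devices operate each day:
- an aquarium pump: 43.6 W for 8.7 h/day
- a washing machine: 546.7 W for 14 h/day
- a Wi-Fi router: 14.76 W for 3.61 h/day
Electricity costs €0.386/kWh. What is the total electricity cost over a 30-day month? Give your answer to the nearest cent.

€93.64

aquarium pump: 43.6 W × 8.7 h × 30 d = 11,380 Wh = 11.38 kWh
washing machine: 546.7 W × 14 h × 30 d = 229,614 Wh = 229.6 kWh
Wi-Fi router: 14.76 W × 3.61 h × 30 d = 1,599 Wh = 1.599 kWh
Total energy = 11.38 + 229.6 + 1.599 = 242.6 kWh
Cost = 242.6 kWh × €0.386 = €93.64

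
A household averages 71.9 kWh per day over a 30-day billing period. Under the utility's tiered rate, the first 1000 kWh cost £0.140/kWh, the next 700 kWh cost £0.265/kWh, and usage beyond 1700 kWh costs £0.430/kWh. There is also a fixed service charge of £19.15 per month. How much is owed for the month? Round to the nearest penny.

£541.16

Usage = 71.9 kWh/day × 30 days = 2157 kWh
First 1000 kWh × £0.140 = £140.00
Next 700 kWh × £0.265 = £185.50
Remaining 457 kWh × £0.430 = £196.51
Energy charge = £522.01; + service £19.15 = £541.16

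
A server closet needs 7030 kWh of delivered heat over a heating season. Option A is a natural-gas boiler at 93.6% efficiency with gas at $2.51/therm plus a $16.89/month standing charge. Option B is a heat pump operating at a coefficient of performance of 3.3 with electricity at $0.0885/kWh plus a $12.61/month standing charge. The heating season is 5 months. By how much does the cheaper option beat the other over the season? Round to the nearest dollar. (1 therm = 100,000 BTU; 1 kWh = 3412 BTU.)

$476

Heat load = 7030 kWh × 3412 = 23,986,360 BTU
Gas: input = 23,986,360 / 0.936 = 25,626,453 BTU = 256.3 therm → 256.3 × $2.51 = $643.22; + 5 × $16.89 standing = $727.67
Heat pump: 23,986,360 BTU / 3412 = 7,030 kWh heat; / 3.3 = 2,130 kWh in → × $0.0885 = $188.53; + 5 × $12.61 standing = $251.58
Difference = |$727.67 − $251.58| = $476.09 ≈ $476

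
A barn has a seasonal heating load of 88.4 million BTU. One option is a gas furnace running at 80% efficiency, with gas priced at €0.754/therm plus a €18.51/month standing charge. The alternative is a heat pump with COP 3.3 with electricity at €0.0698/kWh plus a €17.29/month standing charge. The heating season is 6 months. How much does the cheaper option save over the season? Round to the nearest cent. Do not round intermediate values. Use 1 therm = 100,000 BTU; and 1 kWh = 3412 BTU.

Heat load = 88.4 × 10⁶ BTU = 88,400,000 BTU
Gas: input = 88,400,000 / 0.80 = 110,500,000 BTU = 1,105 therm → 1,105 × €0.754 = €833.17; + 6 × €18.51 standing = €944.23
Heat pump: 88,400,000 BTU / 3412 = 25,910 kWh heat; / 3.3 = 7,851 kWh in → × €0.0698 = €548.01; + 6 × €17.29 standing = €651.75
Difference = |€944.23 − €651.75| = €292.48

€292.48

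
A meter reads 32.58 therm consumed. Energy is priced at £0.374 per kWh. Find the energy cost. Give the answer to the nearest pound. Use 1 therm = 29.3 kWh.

£357

32.58 therm × (29.3 kWh/therm) = 954.6 kWh
Cost = 954.6 kWh × £0.374/kWh = £357.02 ≈ £357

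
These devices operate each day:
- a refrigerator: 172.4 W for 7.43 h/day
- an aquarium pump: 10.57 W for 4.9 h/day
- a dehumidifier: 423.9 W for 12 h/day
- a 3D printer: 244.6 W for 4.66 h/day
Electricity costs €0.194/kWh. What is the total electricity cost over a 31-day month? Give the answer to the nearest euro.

refrigerator: 172.4 W × 7.43 h × 31 d = 39,709 Wh = 39.71 kWh
aquarium pump: 10.57 W × 4.9 h × 31 d = 1,606 Wh = 1.606 kWh
dehumidifier: 423.9 W × 12 h × 31 d = 157,691 Wh = 157.7 kWh
3D printer: 244.6 W × 4.66 h × 31 d = 35,335 Wh = 35.33 kWh
Total energy = 39.71 + 1.606 + 157.7 + 35.33 = 234.3 kWh
Cost = 234.3 kWh × €0.194 = €45.46 ≈ €45

€45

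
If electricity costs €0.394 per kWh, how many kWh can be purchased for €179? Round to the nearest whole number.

€179 / €0.394 per kWh = 454.3 kWh

454 kWh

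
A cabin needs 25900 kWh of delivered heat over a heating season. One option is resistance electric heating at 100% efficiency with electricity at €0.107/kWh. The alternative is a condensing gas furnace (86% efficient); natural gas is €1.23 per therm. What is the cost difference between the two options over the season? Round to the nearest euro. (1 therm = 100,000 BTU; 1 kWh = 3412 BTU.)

€1507

Heat load = 25900 kWh × 3412 = 88,370,800 BTU
Gas: input = 88,370,800 / 0.86 = 102,756,744 BTU = 1,028 therm → 1,028 × €1.23 = €1,263.91
Electric: 88,370,800 BTU / 3412 = 25,900 kWh → × €0.107 = €2,771.30
Difference = |€1,263.91 − €2,771.30| = €1,507.39 ≈ €1507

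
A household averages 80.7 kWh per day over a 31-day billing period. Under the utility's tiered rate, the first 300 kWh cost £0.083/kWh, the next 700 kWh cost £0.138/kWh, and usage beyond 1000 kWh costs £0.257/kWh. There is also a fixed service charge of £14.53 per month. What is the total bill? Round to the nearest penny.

Usage = 80.7 kWh/day × 31 days = 2501.7 kWh
First 300 kWh × £0.083 = £24.90
Next 700 kWh × £0.138 = £96.60
Remaining 1501.7 kWh × £0.257 = £385.94
Energy charge = £507.44; + service £14.53 = £521.97

£521.97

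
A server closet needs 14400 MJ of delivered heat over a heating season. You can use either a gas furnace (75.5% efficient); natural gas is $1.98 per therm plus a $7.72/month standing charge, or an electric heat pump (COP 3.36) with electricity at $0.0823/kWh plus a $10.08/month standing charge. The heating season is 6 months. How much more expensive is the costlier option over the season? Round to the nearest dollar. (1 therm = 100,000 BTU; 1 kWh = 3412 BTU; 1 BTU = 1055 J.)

$246

Heat load = 14400 MJ = 14,400,000,000 J / 1055 = 13,649,289 BTU
Gas: input = 13,649,289 / 0.755 = 18,078,529 BTU = 180.8 therm → 180.8 × $1.98 = $357.95; + 6 × $7.72 standing = $404.27
Heat pump: 13,649,289 BTU / 3412 = 4,000 kWh heat; / 3.36 = 1,191 kWh in → × $0.0823 = $97.99; + 6 × $10.08 standing = $158.47
Difference = |$404.27 − $158.47| = $245.81 ≈ $246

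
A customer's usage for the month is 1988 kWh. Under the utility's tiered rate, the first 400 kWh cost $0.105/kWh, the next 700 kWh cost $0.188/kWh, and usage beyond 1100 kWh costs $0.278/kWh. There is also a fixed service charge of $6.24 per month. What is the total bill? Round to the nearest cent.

$426.70

First 400 kWh × $0.105 = $42.00
Next 700 kWh × $0.188 = $131.60
Remaining 888 kWh × $0.278 = $246.86
Energy charge = $420.46; + service $6.24 = $426.70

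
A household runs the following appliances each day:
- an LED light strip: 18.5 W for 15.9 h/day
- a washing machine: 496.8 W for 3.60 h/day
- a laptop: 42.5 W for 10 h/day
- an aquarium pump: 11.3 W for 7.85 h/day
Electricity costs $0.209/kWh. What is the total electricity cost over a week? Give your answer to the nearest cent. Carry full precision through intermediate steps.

$3.80

LED light strip: 18.5 W × 15.9 h × 7 d = 2,059 Wh = 2.059 kWh
washing machine: 496.8 W × 3.60 h × 7 d = 12,519 Wh = 12.52 kWh
laptop: 42.5 W × 10 h × 7 d = 2,975 Wh = 2.975 kWh
aquarium pump: 11.3 W × 7.85 h × 7 d = 621 Wh = 0.6209 kWh
Total energy = 2.059 + 12.52 + 2.975 + 0.6209 = 18.17 kWh
Cost = 18.17 kWh × $0.209 = $3.80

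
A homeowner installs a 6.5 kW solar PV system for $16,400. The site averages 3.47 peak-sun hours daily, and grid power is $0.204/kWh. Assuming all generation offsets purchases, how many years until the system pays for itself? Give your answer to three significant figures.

9.77 years

Daily generation = 6.5 kW × 3.47 h = 22.55 kWh
Annual generation = 22.55 × 365 = 8232.6 kWh
Annual savings = 8232.6 × $0.204 = $1,679.45
Payback = $16,400 / $1,679.45 = 9.77 years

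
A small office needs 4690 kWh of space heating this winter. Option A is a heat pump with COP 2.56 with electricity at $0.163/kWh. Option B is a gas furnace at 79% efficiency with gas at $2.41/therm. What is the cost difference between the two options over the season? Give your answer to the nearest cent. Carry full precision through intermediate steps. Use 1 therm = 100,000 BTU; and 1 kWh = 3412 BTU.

$189.55

Heat load = 4690 kWh × 3412 = 16,002,280 BTU
Gas: input = 16,002,280 / 0.79 = 20,256,051 BTU = 202.6 therm → 202.6 × $2.41 = $488.17
Heat pump: 16,002,280 BTU / 3412 = 4,690 kWh heat; / 2.56 = 1,832 kWh in → × $0.163 = $298.62
Difference = |$488.17 − $298.62| = $189.55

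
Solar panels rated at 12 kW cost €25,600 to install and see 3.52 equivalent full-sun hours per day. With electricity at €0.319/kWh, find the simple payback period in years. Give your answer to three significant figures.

5.21 years

Daily generation = 12 kW × 3.52 h = 42.24 kWh
Annual generation = 42.24 × 365 = 15418 kWh
Annual savings = 15418 × €0.319 = €4,918.21
Payback = €25,600 / €4,918.21 = 5.21 years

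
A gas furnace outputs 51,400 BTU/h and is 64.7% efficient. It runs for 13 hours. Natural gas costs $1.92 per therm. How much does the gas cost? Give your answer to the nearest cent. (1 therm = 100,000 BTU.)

Heat delivered = 51,400 BTU/h × 13 h = 668,200 BTU
Gas input = 668,200 / 0.647 = 1,032,767 BTU
= 1,032,767 / 100,000 = 10.33 therm
Cost = 10.33 × $1.92/therm = $19.83

$19.83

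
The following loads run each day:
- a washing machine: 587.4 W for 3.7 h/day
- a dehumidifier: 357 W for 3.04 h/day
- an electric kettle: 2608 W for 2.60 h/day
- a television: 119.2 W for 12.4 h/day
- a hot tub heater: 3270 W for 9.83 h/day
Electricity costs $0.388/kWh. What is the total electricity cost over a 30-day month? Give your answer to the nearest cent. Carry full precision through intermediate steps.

washing machine: 587.4 W × 3.7 h × 30 d = 65,201 Wh = 65.2 kWh
dehumidifier: 357 W × 3.04 h × 30 d = 32,558 Wh = 32.56 kWh
electric kettle: 2608 W × 2.60 h × 30 d = 203,424 Wh = 203.4 kWh
television: 119.2 W × 12.4 h × 30 d = 44,342 Wh = 44.34 kWh
hot tub heater: 3270 W × 9.83 h × 30 d = 964,323 Wh = 964.3 kWh
Total energy = 65.2 + 32.56 + 203.4 + 44.34 + 964.3 = 1,310 kWh
Cost = 1,310 kWh × $0.388 = $508.22

$508.22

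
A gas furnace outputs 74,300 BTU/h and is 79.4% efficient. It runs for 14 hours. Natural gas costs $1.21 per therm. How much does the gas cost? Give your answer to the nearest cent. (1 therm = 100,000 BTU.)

Heat delivered = 74,300 BTU/h × 14 h = 1,040,200 BTU
Gas input = 1,040,200 / 0.794 = 1,310,076 BTU
= 1,310,076 / 100,000 = 13.1 therm
Cost = 13.1 × $1.21/therm = $15.85

$15.85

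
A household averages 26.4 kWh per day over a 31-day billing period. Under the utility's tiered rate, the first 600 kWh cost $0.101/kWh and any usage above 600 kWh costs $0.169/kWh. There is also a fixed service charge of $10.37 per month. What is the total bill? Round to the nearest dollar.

$108

Usage = 26.4 kWh/day × 31 days = 818.4 kWh
First 600 kWh × $0.101 = $60.60
Remaining 218.4 kWh × $0.169 = $36.91
Energy charge = $97.51; + service $10.37 = $107.88 ≈ $108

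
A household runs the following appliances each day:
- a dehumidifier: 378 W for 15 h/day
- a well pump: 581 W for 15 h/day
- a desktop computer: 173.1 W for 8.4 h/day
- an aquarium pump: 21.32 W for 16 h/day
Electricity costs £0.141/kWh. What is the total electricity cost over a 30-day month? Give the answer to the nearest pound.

dehumidifier: 378 W × 15 h × 30 d = 170,100 Wh = 170.1 kWh
well pump: 581 W × 15 h × 30 d = 261,450 Wh = 261.4 kWh
desktop computer: 173.1 W × 8.4 h × 30 d = 43,621 Wh = 43.62 kWh
aquarium pump: 21.32 W × 16 h × 30 d = 10,234 Wh = 10.23 kWh
Total energy = 170.1 + 261.4 + 43.62 + 10.23 = 485.4 kWh
Cost = 485.4 kWh × £0.141 = £68.44 ≈ £68

£68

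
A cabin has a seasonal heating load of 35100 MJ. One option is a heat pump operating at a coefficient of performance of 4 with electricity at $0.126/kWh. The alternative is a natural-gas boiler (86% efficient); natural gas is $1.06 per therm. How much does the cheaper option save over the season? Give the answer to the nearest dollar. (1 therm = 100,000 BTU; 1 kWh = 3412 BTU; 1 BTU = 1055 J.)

Heat load = 35100 MJ = 35,100,000,000 J / 1055 = 33,270,142 BTU
Gas: input = 33,270,142 / 0.86 = 38,686,212 BTU = 386.9 therm → 386.9 × $1.06 = $410.07
Heat pump: 33,270,142 BTU / 3412 = 9,751 kWh heat; / 4 = 2,438 kWh in → × $0.126 = $307.15
Difference = |$410.07 − $307.15| = $102.92 ≈ $103

$103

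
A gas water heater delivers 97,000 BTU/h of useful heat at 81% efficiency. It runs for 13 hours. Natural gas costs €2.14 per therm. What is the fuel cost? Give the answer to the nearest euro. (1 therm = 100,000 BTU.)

Heat delivered = 97,000 BTU/h × 13 h = 1,261,000 BTU
Gas input = 1,261,000 / 0.81 = 1,556,790 BTU
= 1,556,790 / 100,000 = 15.57 therm
Cost = 15.57 × €2.14/therm = €33.32 ≈ €33

€33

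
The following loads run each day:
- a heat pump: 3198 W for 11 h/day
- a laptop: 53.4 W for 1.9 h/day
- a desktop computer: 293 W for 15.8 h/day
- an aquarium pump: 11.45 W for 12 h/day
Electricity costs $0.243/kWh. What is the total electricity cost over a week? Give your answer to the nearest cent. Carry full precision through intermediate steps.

$68.12

heat pump: 3198 W × 11 h × 7 d = 246,246 Wh = 246.2 kWh
laptop: 53.4 W × 1.9 h × 7 d = 710 Wh = 0.7102 kWh
desktop computer: 293 W × 15.8 h × 7 d = 32,406 Wh = 32.41 kWh
aquarium pump: 11.45 W × 12 h × 7 d = 962 Wh = 0.9618 kWh
Total energy = 246.2 + 0.7102 + 32.41 + 0.9618 = 280.3 kWh
Cost = 280.3 kWh × $0.243 = $68.12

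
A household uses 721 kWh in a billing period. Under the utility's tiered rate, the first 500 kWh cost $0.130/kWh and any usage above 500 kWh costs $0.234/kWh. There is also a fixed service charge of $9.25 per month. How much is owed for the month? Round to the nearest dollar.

First 500 kWh × $0.130 = $65.00
Remaining 221 kWh × $0.234 = $51.71
Energy charge = $116.71; + service $9.25 = $125.96 ≈ $126

$126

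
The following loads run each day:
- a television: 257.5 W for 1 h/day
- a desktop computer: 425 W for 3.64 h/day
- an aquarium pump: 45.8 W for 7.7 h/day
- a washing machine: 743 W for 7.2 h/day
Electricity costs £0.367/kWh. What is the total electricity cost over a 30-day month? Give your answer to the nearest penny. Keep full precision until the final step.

£82.65

television: 257.5 W × 1 h × 30 d = 7,725 Wh = 7.725 kWh
desktop computer: 425 W × 3.64 h × 30 d = 46,410 Wh = 46.41 kWh
aquarium pump: 45.8 W × 7.7 h × 30 d = 10,580 Wh = 10.58 kWh
washing machine: 743 W × 7.2 h × 30 d = 160,488 Wh = 160.5 kWh
Total energy = 7.725 + 46.41 + 10.58 + 160.5 = 225.2 kWh
Cost = 225.2 kWh × £0.367 = £82.65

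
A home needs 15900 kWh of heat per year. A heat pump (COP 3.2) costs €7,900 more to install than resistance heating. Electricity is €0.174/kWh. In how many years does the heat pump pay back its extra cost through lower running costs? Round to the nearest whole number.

4 years

Resistance: 15900 kWh × €0.174 = €2,766.60/yr
Heat pump: 15900 / 3.2 = 4969 kWh in → × €0.174 = €864.56/yr
Annual savings = €1,902.04
Payback = €7,900 / €1,902.04 = 4.15 years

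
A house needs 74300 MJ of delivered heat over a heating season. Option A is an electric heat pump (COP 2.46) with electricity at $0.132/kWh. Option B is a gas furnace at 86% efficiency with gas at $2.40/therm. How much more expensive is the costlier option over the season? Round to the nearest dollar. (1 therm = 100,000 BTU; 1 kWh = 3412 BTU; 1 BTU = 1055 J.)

$858

Heat load = 74300 MJ = 74,300,000,000 J / 1055 = 70,426,540 BTU
Gas: input = 70,426,540 / 0.86 = 81,891,326 BTU = 818.9 therm → 818.9 × $2.40 = $1,965.39
Heat pump: 70,426,540 BTU / 3412 = 20,640 kWh heat; / 2.46 = 8,391 kWh in → × $0.132 = $1,107.56
Difference = |$1,965.39 − $1,107.56| = $857.83 ≈ $858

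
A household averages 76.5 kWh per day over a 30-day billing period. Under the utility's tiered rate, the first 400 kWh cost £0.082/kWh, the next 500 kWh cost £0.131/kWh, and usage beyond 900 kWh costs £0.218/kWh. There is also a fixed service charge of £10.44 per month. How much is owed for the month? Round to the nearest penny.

£412.85

Usage = 76.5 kWh/day × 30 days = 2295 kWh
First 400 kWh × £0.082 = £32.80
Next 500 kWh × £0.131 = £65.50
Remaining 1395 kWh × £0.218 = £304.11
Energy charge = £402.41; + service £10.44 = £412.85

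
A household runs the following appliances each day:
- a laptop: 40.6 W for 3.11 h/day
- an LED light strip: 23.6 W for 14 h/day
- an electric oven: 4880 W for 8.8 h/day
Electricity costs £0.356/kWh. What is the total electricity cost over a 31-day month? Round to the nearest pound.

£479

laptop: 40.6 W × 3.11 h × 31 d = 3,914 Wh = 3.914 kWh
LED light strip: 23.6 W × 14 h × 31 d = 10,242 Wh = 10.24 kWh
electric oven: 4880 W × 8.8 h × 31 d = 1,331,264 Wh = 1,331 kWh
Total energy = 3.914 + 10.24 + 1,331 = 1,345 kWh
Cost = 1,345 kWh × £0.356 = £478.97 ≈ £479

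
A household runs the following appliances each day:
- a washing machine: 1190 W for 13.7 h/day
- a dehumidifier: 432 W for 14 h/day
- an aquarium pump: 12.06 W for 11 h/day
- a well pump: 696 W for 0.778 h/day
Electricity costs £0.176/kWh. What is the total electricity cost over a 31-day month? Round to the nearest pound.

washing machine: 1190 W × 13.7 h × 31 d = 505,393 Wh = 505.4 kWh
dehumidifier: 432 W × 14 h × 31 d = 187,488 Wh = 187.5 kWh
aquarium pump: 12.06 W × 11 h × 31 d = 4,112 Wh = 4.112 kWh
well pump: 696 W × 0.778 h × 31 d = 16,786 Wh = 16.79 kWh
Total energy = 505.4 + 187.5 + 4.112 + 16.79 = 713.8 kWh
Cost = 713.8 kWh × £0.176 = £125.63 ≈ £126

£126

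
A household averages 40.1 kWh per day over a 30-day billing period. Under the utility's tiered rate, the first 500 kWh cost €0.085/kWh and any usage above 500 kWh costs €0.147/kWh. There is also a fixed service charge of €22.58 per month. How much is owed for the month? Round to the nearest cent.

Usage = 40.1 kWh/day × 30 days = 1203 kWh
First 500 kWh × €0.085 = €42.50
Remaining 703 kWh × €0.147 = €103.34
Energy charge = €145.84; + service €22.58 = €168.42

€168.42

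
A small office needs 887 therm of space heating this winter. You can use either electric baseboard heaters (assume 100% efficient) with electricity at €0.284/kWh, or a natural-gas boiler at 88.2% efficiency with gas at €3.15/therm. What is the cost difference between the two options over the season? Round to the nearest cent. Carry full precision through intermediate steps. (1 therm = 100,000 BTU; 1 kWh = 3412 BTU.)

€4215.14

Heat load = 887 therm × 100,000 = 88,700,000 BTU
Gas: input = 88,700,000 / 0.882 = 100,566,893 BTU = 1,006 therm → 1,006 × €3.15 = €3,167.86
Electric: 88,700,000 BTU / 3412 = 26,000 kWh → × €0.284 = €7,383.00
Difference = |€3,167.86 − €7,383.00| = €4,215.14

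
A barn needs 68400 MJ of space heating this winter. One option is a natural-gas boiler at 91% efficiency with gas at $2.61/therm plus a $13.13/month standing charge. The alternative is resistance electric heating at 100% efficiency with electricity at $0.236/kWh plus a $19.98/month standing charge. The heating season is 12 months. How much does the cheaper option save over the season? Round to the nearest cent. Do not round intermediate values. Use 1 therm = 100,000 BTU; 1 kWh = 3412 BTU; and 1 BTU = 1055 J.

$2707.10

Heat load = 68400 MJ = 68,400,000,000 J / 1055 = 64,834,123 BTU
Gas: input = 64,834,123 / 0.910 = 71,246,289 BTU = 712.5 therm → 712.5 × $2.61 = $1,859.53; + 12 × $13.13 standing = $2,017.09
Electric: 64,834,123 BTU / 3412 = 19,000 kWh → × $0.236 = $4,484.42; + 12 × $19.98 standing = $4,724.18
Difference = |$2,017.09 − $4,724.18| = $2,707.10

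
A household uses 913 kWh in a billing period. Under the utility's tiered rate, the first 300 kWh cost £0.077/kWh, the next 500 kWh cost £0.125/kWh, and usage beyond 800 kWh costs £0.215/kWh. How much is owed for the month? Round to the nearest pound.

First 300 kWh × £0.077 = £23.10
Next 500 kWh × £0.125 = £62.50
Remaining 113 kWh × £0.215 = £24.29
Total = £109.89 ≈ £110

£110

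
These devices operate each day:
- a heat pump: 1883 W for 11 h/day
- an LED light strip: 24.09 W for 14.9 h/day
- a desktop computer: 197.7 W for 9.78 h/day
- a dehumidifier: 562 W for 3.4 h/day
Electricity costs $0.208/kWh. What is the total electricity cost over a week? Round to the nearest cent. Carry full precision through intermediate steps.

heat pump: 1883 W × 11 h × 7 d = 144,991 Wh = 145 kWh
LED light strip: 24.09 W × 14.9 h × 7 d = 2,513 Wh = 2.513 kWh
desktop computer: 197.7 W × 9.78 h × 7 d = 13,535 Wh = 13.53 kWh
dehumidifier: 562 W × 3.4 h × 7 d = 13,376 Wh = 13.38 kWh
Total energy = 145 + 2.513 + 13.53 + 13.38 = 174.4 kWh
Cost = 174.4 kWh × $0.208 = $36.28

$36.28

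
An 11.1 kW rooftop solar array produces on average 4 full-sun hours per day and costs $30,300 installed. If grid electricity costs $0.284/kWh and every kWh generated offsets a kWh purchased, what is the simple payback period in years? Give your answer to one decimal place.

Daily generation = 11.1 kW × 4 h = 44.4 kWh
Annual generation = 44.4 × 365 = 16206 kWh
Annual savings = 16206 × $0.284 = $4,602.50
Payback = $30,300 / $4,602.50 = 6.58 years

6.6 years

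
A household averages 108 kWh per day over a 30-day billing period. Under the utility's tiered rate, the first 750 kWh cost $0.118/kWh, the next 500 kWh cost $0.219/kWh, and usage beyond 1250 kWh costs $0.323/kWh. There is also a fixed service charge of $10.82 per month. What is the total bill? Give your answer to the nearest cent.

Usage = 108 kWh/day × 30 days = 3240 kWh
First 750 kWh × $0.118 = $88.50
Next 500 kWh × $0.219 = $109.50
Remaining 1990 kWh × $0.323 = $642.77
Energy charge = $840.77; + service $10.82 = $851.59

$851.59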